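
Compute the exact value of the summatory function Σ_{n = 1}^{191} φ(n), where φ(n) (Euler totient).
Σ_{n ≤ 191} φ(n) = 11166

Compute φ(n) for each 1 ≤ n ≤ 191: φ(1) = 1, φ(2) = 1, φ(3) = 2, φ(4) = 2, φ(5) = 4, φ(6) = 2, φ(7) = 6, φ(8) = 4, φ(9) = 6, φ(10) = 4, φ(11) = 10, φ(12) = 4, φ(13) = 12, φ(14) = 6, φ(15) = 8, φ(16) = 8, φ(17) = 16, φ(18) = 6, φ(19) = 18, φ(20) = 8, φ(21) = 12, φ(22) = 10, φ(23) = 22, φ(24) = 8, φ(25) = 20, φ(26) = 12, φ(27) = 18, φ(28) = 12, φ(29) = 28, φ(30) = 8, φ(31) = 30, φ(32) = 16, φ(33) = 20, φ(34) = 16, φ(35) = 24, φ(36) = 12, φ(37) = 36, φ(38) = 18, φ(39) = 24, φ(40) = 16, φ(41) = 40, φ(42) = 12, φ(43) = 42, φ(44) = 20, φ(45) = 24, φ(46) = 22, φ(47) = 46, φ(48) = 16, φ(49) = 42, φ(50) = 20, φ(51) = 32, φ(52) = 24, φ(53) = 52, φ(54) = 18, φ(55) = 40, φ(56) = 24, φ(57) = 36, φ(58) = 28, φ(59) = 58, φ(60) = 16, φ(61) = 60, φ(62) = 30, φ(63) = 36, φ(64) = 32, φ(65) = 48, φ(66) = 20, φ(67) = 66, φ(68) = 32, φ(69) = 44, φ(70) = 24, φ(71) = 70, φ(72) = 24, φ(73) = 72, φ(74) = 36, φ(75) = 40, φ(76) = 36, φ(77) = 60, φ(78) = 24, φ(79) = 78, φ(80) = 32, φ(81) = 54, φ(82) = 40, φ(83) = 82, φ(84) = 24, φ(85) = 64, φ(86) = 42, φ(87) = 56, φ(88) = 40, φ(89) = 88, φ(90) = 24, φ(91) = 72, φ(92) = 44, φ(93) = 60, φ(94) = 46, φ(95) = 72, φ(96) = 32, φ(97) = 96, φ(98) = 42, φ(99) = 60, φ(100) = 40, φ(101) = 100, φ(102) = 32, φ(103) = 102, φ(104) = 48, φ(105) = 48, φ(106) = 52, φ(107) = 106, φ(108) = 36, φ(109) = 108, φ(110) = 40, φ(111) = 72, φ(112) = 48, φ(113) = 112, φ(114) = 36, φ(115) = 88, φ(116) = 56, φ(117) = 72, φ(118) = 58, φ(119) = 96, φ(120) = 32, φ(121) = 110, φ(122) = 60, φ(123) = 80, φ(124) = 60, φ(125) = 100, φ(126) = 36, φ(127) = 126, φ(128) = 64, φ(129) = 84, φ(130) = 48, φ(131) = 130, φ(132) = 40, φ(133) = 108, φ(134) = 66, φ(135) = 72, φ(136) = 64, φ(137) = 136, φ(138) = 44, φ(139) = 138, φ(140) = 48, φ(141) = 92, φ(142) = 70, φ(143) = 120, φ(144) = 48, φ(145) = 112, φ(146) = 72, φ(147) = 84, φ(148) = 72, φ(149) = 148, φ(150) = 40, φ(151) = 150, φ(152) = 72, φ(153) = 96, φ(154) = 60, φ(155) = 120, φ(156) = 48, φ(157) = 156, φ(158) = 78, φ(159) = 104, φ(160) = 64, φ(161) = 132, φ(162) = 54, φ(163) = 162, φ(164) = 80, φ(165) = 80, φ(166) = 82, φ(167) = 166, φ(168) = 48, φ(169) = 156, φ(170) = 64, φ(171) = 108, φ(172) = 84, φ(173) = 172, φ(174) = 56, φ(175) = 120, φ(176) = 80, φ(177) = 116, φ(178) = 88, φ(179) = 178, φ(180) = 48, φ(181) = 180, φ(182) = 72, φ(183) = 120, φ(184) = 88, φ(185) = 144, φ(186) = 60, φ(187) = 160, φ(188) = 92, φ(189) = 108, φ(190) = 72, φ(191) = 190. Summing all 191 values: 11166. (Average order: Σ_{n ≤ x} φ(n) ~ (3/π²) x². For x = 191, (3/π²)·191² ≈ 11088.89.)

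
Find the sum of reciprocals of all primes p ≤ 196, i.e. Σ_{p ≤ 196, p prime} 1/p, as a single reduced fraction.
Σ 1/p = 385774678978047295113064712800727674369526436922217581784412894295689697835549/198962376391690981640415251545285153602734402721821058212203976095413910572270

π(196) = 44, so the primes ≤ 196 are [2, 3, 5, 7, 11, 13, 17, 19, 23, 29, 31, 37, 41, 43, 47, 53, 59, 61, 67, 71, 73, 79, 83, 89, 97, 101, 103, 107, 109, 113, 127, 131, 137, 139, 149, 151, 157, 163, 167, 173, 179, 181, 191, 193]. Summing 1/p over these primes: 385774678978047295113064712800727674369526436922217581784412894295689697835549/198962376391690981640415251545285153602734402721821058212203976095413910572270 ≈ 1.9389. Mertens estimate ln ln(196) + 0.2615 ≈ 1.9251.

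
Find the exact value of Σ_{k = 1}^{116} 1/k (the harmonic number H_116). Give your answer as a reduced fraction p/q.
H_116 = 92723052988307480317436790993517488799788772043569/17379782769567790172972927968296006432665936992320

Direct summation: H_116 = 1 + 1/2 + ... + 1/116. The least common denominator is lcm(1, ..., 116) = 955888052326228459513511038256280353796626534577600; over this denominator the numerator is 955888052326228459513511038256280353796626534577600 + 477944026163114229756755519128140176898313267288800 + 318629350775409486504503679418760117932208844859200 + 238972013081557114878377759564070088449156633644400 + 191177610465245691902702207651256070759325306915520 + 159314675387704743252251839709380058966104422429600 + 136555436046604065644787291179468621970946647796800 + 119486006540778557439188879782035044224578316822200 + 106209783591803162168167893139586705977402948286400 + 95588805232622845951351103825628035379662653457760 + 86898913847838950864864639841480032163329684961600 + 79657337693852371626125919854690029483052211214800 + 73529850178940650731808541404329257984355887275200 + 68277718023302032822393645589734310985473323898400 + 63725870155081897300900735883752023586441768971840 + 59743003270389278719594439891017522112289158411100 + 56228708960366379971383002250369432576272149092800 + 53104891795901581084083946569793352988701474143200 + 50309897490854129448079528329277913357717186030400 + 47794402616311422975675551912814017689831326728880 + 45518478682201355214929097059822873990315549265600 + 43449456923919475432432319920740016081664842480800 + 41560350101140367804935262532881754512896805851200 + 39828668846926185813062959927345014741526105607400 + 38235522093049138380540441530251214151865061383104 + 36764925089470325365904270702164628992177943637600 + 35403261197267720722722631046528901992467649428800 + 34138859011651016411196822794867155492736661949200 + 32961656976766498603914173732975184613676777054400 + 31862935077540948650450367941876011793220884485920 + 30835098462136401919790678653428398509568597889600 + 29871501635194639359797219945508761056144579205550 + 28966304615946316954954879947160010721109894987200 + 28114354480183189985691501125184716288136074546400 + 27311087209320813128957458235893724394189329559360 + 26552445897950790542041973284896676494350737071600 + 25834812225033201608473271304223793345854771204800 + 25154948745427064724039764164638956678858593015200 + 24509950059646883577269513801443085994785295758400 + 23897201308155711487837775956407008844915663364440 + 23314342739664108768622220445275130580405525233600 + 22759239341100677607464548529911436995157774632800 + 22229954705261126965430489261773961716200617083200 + 21724728461959737716216159960370008040832421240400 + 21241956718360632433633578627917341195480589657280 + 20780175050570183902467631266440877256448402925600 + 20338043666515499138585341239495326676523968820800 + 19914334423463092906531479963672507370763052803700 + 19507919435229152234969613025638374567278092542400 + 19117761046524569190270220765125607075932530691552 + 18742902986788793323794334083456477525424049697600 + 18382462544735162682952135351082314496088971818800 + 18035623628796763387047378080307176486728802539200 + 17701630598633860361361315523264450996233824714400 + 17379782769567790172972927968296006432665936992320 + 17069429505825508205598411397433577746368330974600 + 16769965830284709816026509443092637785905728676800 + 16480828488383249301957086866487592306838388527200 + 16201492412308956940906966750106446674519093806400 + 15931467538770474325225183970938005896610442242960 + 15670295939774237041205098987807874652403713681600 + 15417549231068200959895339326714199254784298944800 + 15172826227400451738309699019940957996771849755200 + 14935750817597319679898609972754380528072289602775 + 14705970035788130146361708280865851596871177455040 + 14483152307973158477477439973580005360554947493600 + 14266985855615350141992702063526572444725769172800 + 14057177240091594992845750562592358144068037273200 + 13853450033713455934978420844293918170965601950400 + 13655543604660406564478729117946862197094664779680 + 13463212004594767035401563919102540194318683585600 + 13276222948975395271020986642448338247175368535800 + 13094356881181211774157685455565484298583925131200 + 12917406112516600804236635652111896672927385602400 + 12745174031016379460180147176750404717288353794368 + 12577474372713532362019882082319478339429296507600 + 12414130549691278694980662834497147451904240708800 + 12254975029823441788634756900721542997392647879200 + 12099848763623145057133051117168105744261095374400 + 11948600654077855743918887978203504422457831682220 + 11801087065755906907574210348842967330822549809600 + 11657171369832054384311110222637565290202762616800 + 11516723522002752524259169135617835587911163067200 + 11379619670550338803732274264955718497578887316400 + 11245741792073275994276600450073886515254429818560 + 11114977352630563482715244630886980858100308541600 + 10987218992255499534638057910991728204558925684800 + 10862364230979868858108079980185004020416210620200 + 10740315194676724264196753238834610716816028478400 + 10620978359180316216816789313958670597740294828640 + 10504264311277235818829791629189893997765126753600 + 10390087525285091951233815633220438628224201462800 + 10278366154045467306596892884476132836522865963200 + 10169021833257749569292670619747663338261984410400 + 10061979498170825889615905665855582671543437206080 + 9957167211731546453265739981836253685381526401850 + 9854516003363179994984649878930725296872438500800 + 9753959717614576117484806512819187283639046271200 + 9655434871982105651651626649053336907036631662400 + 9558880523262284595135110382562803537966265345776 + 9464238141843846133797138992636439146501252817600 + 9371451493394396661897167041728238762712024848800 + 9280466527439111257412728526760003434918704219200 + 9191231272367581341476067675541157248044485909400 + 9103695736440271042985819411964574798063109853120 + 9017811814398381693523689040153588243364401269600 + 8933533199310546350593561105198881811183425556800 + 8850815299316930180680657761632225498116912357200 + 8769615158956224399206523286754865631161711326400 + 8689891384783895086486463984148003216332968496160 + 8611604075011067202824423768074597781951590401600 + 8534714752912754102799205698716788873184165487300 + 8459186303771933270031071135011330564571916235200 + 8384982915142354908013254721546318892952864338400 + 8312070020228073560987052506576350902579361170240 + 8240414244191624650978543433243796153419194263600 = 5099767914356911417459023504643461883988382462396295, so H_116 = 5099767914356911417459023504643461883988382462396295/955888052326228459513511038256280353796626534577600; reducing by gcd(5099767914356911417459023504643461883988382462396295, 955888052326228459513511038256280353796626534577600) = 55 gives 92723052988307480317436790993517488799788772043569/17379782769567790172972927968296006432665936992320 ≈ 5.33511. (The PNT-adjacent estimate ln(116) + γ ≈ 5.33081 matches within O(1/n).)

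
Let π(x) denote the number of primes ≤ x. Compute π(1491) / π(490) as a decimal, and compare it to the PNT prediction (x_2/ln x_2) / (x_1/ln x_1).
π(1491)/π(490) = 237/93 ≈ 2.5484;  PNT prediction ≈ 2.5795.

π(490) = 93 and π(1491) = 237, so π(1491)/π(490) ≈ 2.5484. The PNT-predicted ratio is (1491/ln(1491)) / (490/ln(490)) ≈ 2.5795. The two agree to within a few percent, as expected.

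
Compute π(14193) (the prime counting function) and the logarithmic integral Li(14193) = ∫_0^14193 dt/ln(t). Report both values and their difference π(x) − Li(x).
π(14193) = 1669;  Li(14193) ≈ 1692.46;  π(x) − Li(x) ≈ -23.46.

Direct count of primes ≤ 14193 gives π(14193) = 1669. Numerical evaluation of the logarithmic integral gives Li(14193) ≈ 1692.46. The difference π(x) − Li(x) ≈ -23.46 is typically negative for small/moderate x (Li(x) overestimates), though Littlewood's theorem shows this sign changes infinitely often.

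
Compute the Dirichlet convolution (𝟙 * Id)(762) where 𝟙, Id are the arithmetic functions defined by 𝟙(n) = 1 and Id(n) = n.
(𝟙 * Id)(762) = 1536

Divisors of 762: [1, 2, 3, 6, 127, 254, 381, 762]. For each d | 762:
  d = 1: 𝟙(1) · Id(762/1) = 1 · 762 = 762
  d = 2: 𝟙(2) · Id(762/2) = 1 · 381 = 381
  d = 3: 𝟙(3) · Id(762/3) = 1 · 254 = 254
  d = 6: 𝟙(6) · Id(762/6) = 1 · 127 = 127
  d = 127: 𝟙(127) · Id(762/127) = 1 · 6 = 6
  d = 254: 𝟙(254) · Id(762/254) = 1 · 3 = 3
  d = 381: 𝟙(381) · Id(762/381) = 1 · 2 = 2
  d = 762: 𝟙(762) · Id(762/762) = 1 · 1 = 1
Summing: (𝟙 * Id)(762) = 762 + 381 + 254 + 127 + 6 + 3 + 2 + 1 = 1536.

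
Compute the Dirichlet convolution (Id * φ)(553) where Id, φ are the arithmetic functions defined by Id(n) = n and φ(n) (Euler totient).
(Id * φ)(553) = 2041

Divisors of 553: [1, 7, 79, 553]. For each d | 553:
  d = 1: Id(1) · φ(553/1) = 1 · 468 = 468
  d = 7: Id(7) · φ(553/7) = 7 · 78 = 546
  d = 79: Id(79) · φ(553/79) = 79 · 6 = 474
  d = 553: Id(553) · φ(553/553) = 553 · 1 = 553
Summing: (Id * φ)(553) = 468 + 546 + 474 + 553 = 2041.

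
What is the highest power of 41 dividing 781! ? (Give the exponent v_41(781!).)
v_41(781!) = 19

Legendre's formula: v_p(n!) = Σ_{k ≥ 1} ⌊n / p^k⌋. For p = 41, n = 781, the terms are:
  ⌊781/41^1⌋ = ⌊781/41⌋ = 19
(the next term ⌊781/41^2⌋ = 0, terminating the sum). Summing: v_41(781!) = 19 = 19.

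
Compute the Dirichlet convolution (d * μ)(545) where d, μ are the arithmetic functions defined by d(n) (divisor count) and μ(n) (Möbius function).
(d * μ)(545) = 1

Divisors of 545: [1, 5, 109, 545]. For each d | 545:
  d = 1: d(1) · μ(545/1) = 1 · 1 = 1
  d = 5: d(5) · μ(545/5) = 2 · -1 = -2
  d = 109: d(109) · μ(545/109) = 2 · -1 = -2
  d = 545: d(545) · μ(545/545) = 4 · 1 = 4
Summing: (d * μ)(545) = 1 + -2 + -2 + 4 = 1.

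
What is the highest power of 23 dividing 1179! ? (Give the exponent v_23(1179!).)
v_23(1179!) = 53

Legendre's formula: v_p(n!) = Σ_{k ≥ 1} ⌊n / p^k⌋. For p = 23, n = 1179, the terms are:
  ⌊1179/23^1⌋ = ⌊1179/23⌋ = 51
  ⌊1179/23^2⌋ = ⌊1179/529⌋ = 2
(the next term ⌊1179/23^3⌋ = 0, terminating the sum). Summing: v_23(1179!) = 51 + 2 = 53.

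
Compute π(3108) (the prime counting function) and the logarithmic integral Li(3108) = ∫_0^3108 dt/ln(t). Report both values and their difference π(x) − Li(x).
π(3108) = 442;  Li(3108) ≈ 456.22;  π(x) − Li(x) ≈ -14.22.

Direct count of primes ≤ 3108 gives π(3108) = 442. Numerical evaluation of the logarithmic integral gives Li(3108) ≈ 456.22. The difference π(x) − Li(x) ≈ -14.22 is typically negative for small/moderate x (Li(x) overestimates), though Littlewood's theorem shows this sign changes infinitely often.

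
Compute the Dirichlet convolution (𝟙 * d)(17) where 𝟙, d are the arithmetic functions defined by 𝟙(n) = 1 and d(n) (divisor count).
(𝟙 * d)(17) = 3

Divisors of 17: [1, 17]. For each d | 17:
  d = 1: 𝟙(1) · d(17/1) = 1 · 2 = 2
  d = 17: 𝟙(17) · d(17/17) = 1 · 1 = 1
Summing: (𝟙 * d)(17) = 2 + 1 = 3.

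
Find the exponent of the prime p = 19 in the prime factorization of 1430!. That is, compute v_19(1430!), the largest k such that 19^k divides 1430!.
v_19(1430!) = 78

Legendre's formula: v_p(n!) = Σ_{k ≥ 1} ⌊n / p^k⌋. For p = 19, n = 1430, the terms are:
  ⌊1430/19^1⌋ = ⌊1430/19⌋ = 75
  ⌊1430/19^2⌋ = ⌊1430/361⌋ = 3
(the next term ⌊1430/19^3⌋ = 0, terminating the sum). Summing: v_19(1430!) = 75 + 3 = 78.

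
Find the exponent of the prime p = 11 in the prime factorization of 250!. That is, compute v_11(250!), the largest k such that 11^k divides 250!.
v_11(250!) = 24

Legendre's formula: v_p(n!) = Σ_{k ≥ 1} ⌊n / p^k⌋. For p = 11, n = 250, the terms are:
  ⌊250/11^1⌋ = ⌊250/11⌋ = 22
  ⌊250/11^2⌋ = ⌊250/121⌋ = 2
(the next term ⌊250/11^3⌋ = 0, terminating the sum). Summing: v_11(250!) = 22 + 2 = 24.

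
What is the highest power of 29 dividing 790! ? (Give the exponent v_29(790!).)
v_29(790!) = 27

Legendre's formula: v_p(n!) = Σ_{k ≥ 1} ⌊n / p^k⌋. For p = 29, n = 790, the terms are:
  ⌊790/29^1⌋ = ⌊790/29⌋ = 27
(the next term ⌊790/29^2⌋ = 0, terminating the sum). Summing: v_29(790!) = 27 = 27.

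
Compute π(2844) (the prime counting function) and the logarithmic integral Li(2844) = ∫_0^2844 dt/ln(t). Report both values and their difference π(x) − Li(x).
π(2844) = 413;  Li(2844) ≈ 423.21;  π(x) − Li(x) ≈ -10.21.

Direct count of primes ≤ 2844 gives π(2844) = 413. Numerical evaluation of the logarithmic integral gives Li(2844) ≈ 423.21. The difference π(x) − Li(x) ≈ -10.21 is typically negative for small/moderate x (Li(x) overestimates), though Littlewood's theorem shows this sign changes infinitely often.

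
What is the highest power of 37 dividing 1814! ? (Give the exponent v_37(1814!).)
v_37(1814!) = 50

Legendre's formula: v_p(n!) = Σ_{k ≥ 1} ⌊n / p^k⌋. For p = 37, n = 1814, the terms are:
  ⌊1814/37^1⌋ = ⌊1814/37⌋ = 49
  ⌊1814/37^2⌋ = ⌊1814/1369⌋ = 1
(the next term ⌊1814/37^3⌋ = 0, terminating the sum). Summing: v_37(1814!) = 49 + 1 = 50.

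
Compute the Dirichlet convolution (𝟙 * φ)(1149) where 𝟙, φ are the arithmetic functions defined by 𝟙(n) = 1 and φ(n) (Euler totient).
(𝟙 * φ)(1149) = 1149

Divisors of 1149: [1, 3, 383, 1149]. For each d | 1149:
  d = 1: 𝟙(1) · φ(1149/1) = 1 · 764 = 764
  d = 3: 𝟙(3) · φ(1149/3) = 1 · 382 = 382
  d = 383: 𝟙(383) · φ(1149/383) = 1 · 2 = 2
  d = 1149: 𝟙(1149) · φ(1149/1149) = 1 · 1 = 1
Summing: (𝟙 * φ)(1149) = 764 + 382 + 2 + 1 = 1149.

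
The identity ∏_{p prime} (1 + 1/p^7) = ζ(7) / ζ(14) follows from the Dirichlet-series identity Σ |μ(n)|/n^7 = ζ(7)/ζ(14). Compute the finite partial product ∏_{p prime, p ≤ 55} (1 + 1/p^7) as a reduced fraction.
∏ = 309952223984670960543603211891856695601672510675385627534277668624533812457091991127236052954668734671204274242309849088/307404601692723276790274585782287621574695329443342398483341336503340384695750533342769593387518417543812906517214978125

The primes p ≤ 55 are [2, 3, 5, 7, 11, 13, 17, 19, 23, 29, 31, 37, 41, 43, 47, 53]. For each, (1 + 1/p^7) = (p^7 + 1)/p^7. Multiplying these fractions over p ∈ [2, 3, 5, 7, 11, 13, 17, 19, 23, 29, 31, 37, 41, 43, 47, 53] gives 309952223984670960543603211891856695601672510675385627534277668624533812457091991127236052954668734671204274242309849088/307404601692723276790274585782287621574695329443342398483341336503340384695750533342769593387518417543812906517214978125. (In the limit P → ∞ this tends to ζ(7)/ζ(14).)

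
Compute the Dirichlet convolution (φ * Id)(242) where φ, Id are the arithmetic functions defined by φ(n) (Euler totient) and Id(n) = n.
(φ * Id)(242) = 1023

Divisors of 242: [1, 2, 11, 22, 121, 242]. For each d | 242:
  d = 1: φ(1) · Id(242/1) = 1 · 242 = 242
  d = 2: φ(2) · Id(242/2) = 1 · 121 = 121
  d = 11: φ(11) · Id(242/11) = 10 · 22 = 220
  d = 22: φ(22) · Id(242/22) = 10 · 11 = 110
  d = 121: φ(121) · Id(242/121) = 110 · 2 = 220
  d = 242: φ(242) · Id(242/242) = 110 · 1 = 110
Summing: (φ * Id)(242) = 242 + 121 + 220 + 110 + 220 + 110 = 1023.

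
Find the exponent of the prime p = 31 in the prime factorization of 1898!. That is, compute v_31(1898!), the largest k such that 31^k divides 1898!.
v_31(1898!) = 62

Legendre's formula: v_p(n!) = Σ_{k ≥ 1} ⌊n / p^k⌋. For p = 31, n = 1898, the terms are:
  ⌊1898/31^1⌋ = ⌊1898/31⌋ = 61
  ⌊1898/31^2⌋ = ⌊1898/961⌋ = 1
(the next term ⌊1898/31^3⌋ = 0, terminating the sum). Summing: v_31(1898!) = 61 + 1 = 62.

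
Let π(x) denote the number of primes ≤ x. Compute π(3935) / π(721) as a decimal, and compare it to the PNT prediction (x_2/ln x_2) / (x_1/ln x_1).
π(3935)/π(721) = 546/128 ≈ 4.2656;  PNT prediction ≈ 4.3388.

π(721) = 128 and π(3935) = 546, so π(3935)/π(721) ≈ 4.2656. The PNT-predicted ratio is (3935/ln(3935)) / (721/ln(721)) ≈ 4.3388. The two agree to within a few percent, as expected.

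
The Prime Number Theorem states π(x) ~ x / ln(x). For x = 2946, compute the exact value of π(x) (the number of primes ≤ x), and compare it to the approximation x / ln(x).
π(2946) = 424;  x/ln(x) ≈ 368.79;  relative error ≈ 13.02%.

Directly count primes up to 2946: π(2946) = 424. The PNT approximation gives 2946/ln(2946) ≈ 2946/7.98820 ≈ 368.79. Relative error (π(x) − x/ln(x)) / π(x) ≈ 13.02%; the approximation is known to undercount slightly (Li(x) is a better estimate).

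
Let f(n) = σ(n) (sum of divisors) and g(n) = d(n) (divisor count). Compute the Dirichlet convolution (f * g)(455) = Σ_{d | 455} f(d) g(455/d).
(σ * d)(455) = 1280

Divisors of 455: [1, 5, 7, 13, 35, 65, 91, 455]. For each d | 455:
  d = 1: σ(1) · d(455/1) = 1 · 8 = 8
  d = 5: σ(5) · d(455/5) = 6 · 4 = 24
  d = 7: σ(7) · d(455/7) = 8 · 4 = 32
  d = 13: σ(13) · d(455/13) = 14 · 4 = 56
  d = 35: σ(35) · d(455/35) = 48 · 2 = 96
  d = 65: σ(65) · d(455/65) = 84 · 2 = 168
  d = 91: σ(91) · d(455/91) = 112 · 2 = 224
  d = 455: σ(455) · d(455/455) = 672 · 1 = 672
Summing: (σ * d)(455) = 8 + 24 + 32 + 56 + 96 + 168 + 224 + 672 = 1280.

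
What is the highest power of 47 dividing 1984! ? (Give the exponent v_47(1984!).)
v_47(1984!) = 42

Legendre's formula: v_p(n!) = Σ_{k ≥ 1} ⌊n / p^k⌋. For p = 47, n = 1984, the terms are:
  ⌊1984/47^1⌋ = ⌊1984/47⌋ = 42
(the next term ⌊1984/47^2⌋ = 0, terminating the sum). Summing: v_47(1984!) = 42 = 42.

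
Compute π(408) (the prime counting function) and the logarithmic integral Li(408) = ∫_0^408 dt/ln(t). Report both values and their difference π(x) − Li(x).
π(408) = 79;  Li(408) ≈ 86.75;  π(x) − Li(x) ≈ -7.75.

Direct count of primes ≤ 408 gives π(408) = 79. Numerical evaluation of the logarithmic integral gives Li(408) ≈ 86.75. The difference π(x) − Li(x) ≈ -7.75 is typically negative for small/moderate x (Li(x) overestimates), though Littlewood's theorem shows this sign changes infinitely often.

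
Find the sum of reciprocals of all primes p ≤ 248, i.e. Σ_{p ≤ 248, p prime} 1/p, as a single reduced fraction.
Σ 1/p = 506873196134241441348690763593294873492730445394823722837469097176314709804649267964680634478659521/256041159035492609053110100510385311995538591998443060216114576417920917800321526504084465112487730

π(248) = 53, so the primes ≤ 248 are [2, 3, 5, 7, 11, 13, 17, 19, 23, 29, 31, 37, 41, 43, 47, 53, 59, 61, 67, 71, 73, 79, 83, 89, 97, 101, 103, 107, 109, 113, 127, 131, 137, 139, 149, 151, 157, 163, 167, 173, 179, 181, 191, 193, 197, 199, 211, 223, 227, 229, 233, 239, 241]. Summing 1/p over these primes: 506873196134241441348690763593294873492730445394823722837469097176314709804649267964680634478659521/256041159035492609053110100510385311995538591998443060216114576417920917800321526504084465112487730 ≈ 1.9797. Mertens estimate ln ln(248) + 0.2615 ≈ 1.9687.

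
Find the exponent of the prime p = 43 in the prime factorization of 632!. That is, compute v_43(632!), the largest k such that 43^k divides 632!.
v_43(632!) = 14

Legendre's formula: v_p(n!) = Σ_{k ≥ 1} ⌊n / p^k⌋. For p = 43, n = 632, the terms are:
  ⌊632/43^1⌋ = ⌊632/43⌋ = 14
(the next term ⌊632/43^2⌋ = 0, terminating the sum). Summing: v_43(632!) = 14 = 14.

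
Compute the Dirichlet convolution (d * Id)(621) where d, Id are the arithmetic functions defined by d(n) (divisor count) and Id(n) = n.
(d * Id)(621) = 1450

Divisors of 621: [1, 3, 9, 23, 27, 69, 207, 621]. For each d | 621:
  d = 1: d(1) · Id(621/1) = 1 · 621 = 621
  d = 3: d(3) · Id(621/3) = 2 · 207 = 414
  d = 9: d(9) · Id(621/9) = 3 · 69 = 207
  d = 23: d(23) · Id(621/23) = 2 · 27 = 54
  d = 27: d(27) · Id(621/27) = 4 · 23 = 92
  d = 69: d(69) · Id(621/69) = 4 · 9 = 36
  d = 207: d(207) · Id(621/207) = 6 · 3 = 18
  d = 621: d(621) · Id(621/621) = 8 · 1 = 8
Summing: (d * Id)(621) = 621 + 414 + 207 + 54 + 92 + 36 + 18 + 8 = 1450.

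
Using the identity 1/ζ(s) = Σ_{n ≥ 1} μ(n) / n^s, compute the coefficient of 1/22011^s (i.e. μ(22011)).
μ(22011) = 1

Factor n = 22011 = 3 · 11 · 23 · 29. μ(n) = 0 if any exponent ≥ 2 (not squarefree); otherwise μ(n) = (−1)^{ω(n)} where ω(n) is the number of distinct prime factors. Applying: μ(22011) = 1.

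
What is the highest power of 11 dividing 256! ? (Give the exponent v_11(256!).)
v_11(256!) = 25

Legendre's formula: v_p(n!) = Σ_{k ≥ 1} ⌊n / p^k⌋. For p = 11, n = 256, the terms are:
  ⌊256/11^1⌋ = ⌊256/11⌋ = 23
  ⌊256/11^2⌋ = ⌊256/121⌋ = 2
(the next term ⌊256/11^3⌋ = 0, terminating the sum). Summing: v_11(256!) = 23 + 2 = 25.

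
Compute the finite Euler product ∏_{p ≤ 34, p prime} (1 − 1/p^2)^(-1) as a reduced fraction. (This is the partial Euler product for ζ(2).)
∏ = 82920037520482019/50722704772300800

The primes p ≤ 34 are [2, 3, 5, 7, 11, 13, 17, 19, 23, 29, 31]. For each prime, (1 − 1/p^2)^(-1) = p^2 / (p^2 − 1). The product is (1 − 1/2^2)^(-1), (1 − 1/3^2)^(-1), (1 − 1/5^2)^(-1), (1 − 1/7^2)^(-1), (1 − 1/11^2)^(-1), (1 − 1/13^2)^(-1), (1 − 1/17^2)^(-1), (1 − 1/19^2)^(-1), (1 − 1/23^2)^(-1), (1 − 1/29^2)^(-1), (1 − 1/31^2)^(-1) = ∏ p^2 / (p^2 − 1) = 82920037520482019/50722704772300800.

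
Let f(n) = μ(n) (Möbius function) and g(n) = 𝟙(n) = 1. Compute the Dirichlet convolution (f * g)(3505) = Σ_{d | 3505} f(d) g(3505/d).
(μ * 𝟙)(3505) = 0

Divisors of 3505: [1, 5, 701, 3505]. For each d | 3505:
  d = 1: μ(1) · 𝟙(3505/1) = 1 · 1 = 1
  d = 5: μ(5) · 𝟙(3505/5) = -1 · 1 = -1
  d = 701: μ(701) · 𝟙(3505/701) = -1 · 1 = -1
  d = 3505: μ(3505) · 𝟙(3505/3505) = 1 · 1 = 1
Summing: (μ * 𝟙)(3505) = 1 + -1 + -1 + 1 = 0.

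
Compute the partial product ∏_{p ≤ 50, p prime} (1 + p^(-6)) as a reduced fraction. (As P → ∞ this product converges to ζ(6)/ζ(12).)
∏ = 862155056480201047883460386910418315829132841121015872043175453729006428800800000/847666095717512475523225986389496867701830685289319692004055511811488189213173229

The primes p ≤ 50 are [2, 3, 5, 7, 11, 13, 17, 19, 23, 29, 31, 37, 41, 43, 47]. For each, (1 + 1/p^6) = (p^6 + 1)/p^6. Multiplying these fractions over p ∈ [2, 3, 5, 7, 11, 13, 17, 19, 23, 29, 31, 37, 41, 43, 47] gives 862155056480201047883460386910418315829132841121015872043175453729006428800800000/847666095717512475523225986389496867701830685289319692004055511811488189213173229. (In the limit P → ∞ this tends to ζ(6)/ζ(12).)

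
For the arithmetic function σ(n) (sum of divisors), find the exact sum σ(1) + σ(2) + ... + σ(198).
Σ_{n ≤ 198} σ(n) = 32379

Compute σ(n) for each 1 ≤ n ≤ 198: σ(1) = 1, σ(2) = 3, σ(3) = 4, σ(4) = 7, σ(5) = 6, σ(6) = 12, σ(7) = 8, σ(8) = 15, σ(9) = 13, σ(10) = 18, σ(11) = 12, σ(12) = 28, σ(13) = 14, σ(14) = 24, σ(15) = 24, σ(16) = 31, σ(17) = 18, σ(18) = 39, σ(19) = 20, σ(20) = 42, σ(21) = 32, σ(22) = 36, σ(23) = 24, σ(24) = 60, σ(25) = 31, σ(26) = 42, σ(27) = 40, σ(28) = 56, σ(29) = 30, σ(30) = 72, σ(31) = 32, σ(32) = 63, σ(33) = 48, σ(34) = 54, σ(35) = 48, σ(36) = 91, σ(37) = 38, σ(38) = 60, σ(39) = 56, σ(40) = 90, σ(41) = 42, σ(42) = 96, σ(43) = 44, σ(44) = 84, σ(45) = 78, σ(46) = 72, σ(47) = 48, σ(48) = 124, σ(49) = 57, σ(50) = 93, σ(51) = 72, σ(52) = 98, σ(53) = 54, σ(54) = 120, σ(55) = 72, σ(56) = 120, σ(57) = 80, σ(58) = 90, σ(59) = 60, σ(60) = 168, σ(61) = 62, σ(62) = 96, σ(63) = 104, σ(64) = 127, σ(65) = 84, σ(66) = 144, σ(67) = 68, σ(68) = 126, σ(69) = 96, σ(70) = 144, σ(71) = 72, σ(72) = 195, σ(73) = 74, σ(74) = 114, σ(75) = 124, σ(76) = 140, σ(77) = 96, σ(78) = 168, σ(79) = 80, σ(80) = 186, σ(81) = 121, σ(82) = 126, σ(83) = 84, σ(84) = 224, σ(85) = 108, σ(86) = 132, σ(87) = 120, σ(88) = 180, σ(89) = 90, σ(90) = 234, σ(91) = 112, σ(92) = 168, σ(93) = 128, σ(94) = 144, σ(95) = 120, σ(96) = 252, σ(97) = 98, σ(98) = 171, σ(99) = 156, σ(100) = 217, σ(101) = 102, σ(102) = 216, σ(103) = 104, σ(104) = 210, σ(105) = 192, σ(106) = 162, σ(107) = 108, σ(108) = 280, σ(109) = 110, σ(110) = 216, σ(111) = 152, σ(112) = 248, σ(113) = 114, σ(114) = 240, σ(115) = 144, σ(116) = 210, σ(117) = 182, σ(118) = 180, σ(119) = 144, σ(120) = 360, σ(121) = 133, σ(122) = 186, σ(123) = 168, σ(124) = 224, σ(125) = 156, σ(126) = 312, σ(127) = 128, σ(128) = 255, σ(129) = 176, σ(130) = 252, σ(131) = 132, σ(132) = 336, σ(133) = 160, σ(134) = 204, σ(135) = 240, σ(136) = 270, σ(137) = 138, σ(138) = 288, σ(139) = 140, σ(140) = 336, σ(141) = 192, σ(142) = 216, σ(143) = 168, σ(144) = 403, σ(145) = 180, σ(146) = 222, σ(147) = 228, σ(148) = 266, σ(149) = 150, σ(150) = 372, σ(151) = 152, σ(152) = 300, σ(153) = 234, σ(154) = 288, σ(155) = 192, σ(156) = 392, σ(157) = 158, σ(158) = 240, σ(159) = 216, σ(160) = 378, σ(161) = 192, σ(162) = 363, σ(163) = 164, σ(164) = 294, σ(165) = 288, σ(166) = 252, σ(167) = 168, σ(168) = 480, σ(169) = 183, σ(170) = 324, σ(171) = 260, σ(172) = 308, σ(173) = 174, σ(174) = 360, σ(175) = 248, σ(176) = 372, σ(177) = 240, σ(178) = 270, σ(179) = 180, σ(180) = 546, σ(181) = 182, σ(182) = 336, σ(183) = 248, σ(184) = 360, σ(185) = 228, σ(186) = 384, σ(187) = 216, σ(188) = 336, σ(189) = 320, σ(190) = 360, σ(191) = 192, σ(192) = 508, σ(193) = 194, σ(194) = 294, σ(195) = 336, σ(196) = 399, σ(197) = 198, σ(198) = 468. Summing all 198 values: 32379. (Average order: Σ_{n ≤ x} σ(n) ~ (π²/12) x². For x = 198, (π²/12)·198² ≈ 32244.00.)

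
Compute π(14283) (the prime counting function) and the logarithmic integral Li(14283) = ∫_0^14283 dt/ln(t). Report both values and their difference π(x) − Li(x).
π(14283) = 1676;  Li(14283) ≈ 1701.87;  π(x) − Li(x) ≈ -25.87.

Direct count of primes ≤ 14283 gives π(14283) = 1676. Numerical evaluation of the logarithmic integral gives Li(14283) ≈ 1701.87. The difference π(x) − Li(x) ≈ -25.87 is typically negative for small/moderate x (Li(x) overestimates), though Littlewood's theorem shows this sign changes infinitely often.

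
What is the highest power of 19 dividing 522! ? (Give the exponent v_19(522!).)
v_19(522!) = 28

Legendre's formula: v_p(n!) = Σ_{k ≥ 1} ⌊n / p^k⌋. For p = 19, n = 522, the terms are:
  ⌊522/19^1⌋ = ⌊522/19⌋ = 27
  ⌊522/19^2⌋ = ⌊522/361⌋ = 1
(the next term ⌊522/19^3⌋ = 0, terminating the sum). Summing: v_19(522!) = 27 + 1 = 28.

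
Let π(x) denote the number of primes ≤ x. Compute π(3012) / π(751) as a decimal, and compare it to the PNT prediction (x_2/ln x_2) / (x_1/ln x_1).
π(3012)/π(751) = 432/133 ≈ 3.2481;  PNT prediction ≈ 3.3152.

π(751) = 133 and π(3012) = 432, so π(3012)/π(751) ≈ 3.2481. The PNT-predicted ratio is (3012/ln(3012)) / (751/ln(751)) ≈ 3.3152. The two agree to within a few percent, as expected.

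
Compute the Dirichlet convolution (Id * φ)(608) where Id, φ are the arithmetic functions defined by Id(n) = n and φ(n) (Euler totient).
(Id * φ)(608) = 4144

Divisors of 608: [1, 2, 4, 8, 16, 19, 32, 38, 76, 152, 304, 608]. For each d | 608:
  d = 1: Id(1) · φ(608/1) = 1 · 288 = 288
  d = 2: Id(2) · φ(608/2) = 2 · 144 = 288
  d = 4: Id(4) · φ(608/4) = 4 · 72 = 288
  d = 8: Id(8) · φ(608/8) = 8 · 36 = 288
  d = 16: Id(16) · φ(608/16) = 16 · 18 = 288
  d = 19: Id(19) · φ(608/19) = 19 · 16 = 304
  d = 32: Id(32) · φ(608/32) = 32 · 18 = 576
  d = 38: Id(38) · φ(608/38) = 38 · 8 = 304
  d = 76: Id(76) · φ(608/76) = 76 · 4 = 304
  d = 152: Id(152) · φ(608/152) = 152 · 2 = 304
  d = 304: Id(304) · φ(608/304) = 304 · 1 = 304
  d = 608: Id(608) · φ(608/608) = 608 · 1 = 608
Summing: (Id * φ)(608) = 288 + 288 + 288 + 288 + 288 + 304 + 576 + 304 + 304 + 304 + 304 + 608 = 4144.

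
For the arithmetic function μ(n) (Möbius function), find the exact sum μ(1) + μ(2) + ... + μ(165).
Σ_{n ≤ 165} μ(n) = -1

Compute μ(n) for each 1 ≤ n ≤ 165: μ(1) = 1, μ(2) = -1, μ(3) = -1, μ(4) = 0, μ(5) = -1, μ(6) = 1, μ(7) = -1, μ(8) = 0, μ(9) = 0, μ(10) = 1, μ(11) = -1, μ(12) = 0, μ(13) = -1, μ(14) = 1, μ(15) = 1, μ(16) = 0, μ(17) = -1, μ(18) = 0, μ(19) = -1, μ(20) = 0, μ(21) = 1, μ(22) = 1, μ(23) = -1, μ(24) = 0, μ(25) = 0, μ(26) = 1, μ(27) = 0, μ(28) = 0, μ(29) = -1, μ(30) = -1, μ(31) = -1, μ(32) = 0, μ(33) = 1, μ(34) = 1, μ(35) = 1, μ(36) = 0, μ(37) = -1, μ(38) = 1, μ(39) = 1, μ(40) = 0, μ(41) = -1, μ(42) = -1, μ(43) = -1, μ(44) = 0, μ(45) = 0, μ(46) = 1, μ(47) = -1, μ(48) = 0, μ(49) = 0, μ(50) = 0, μ(51) = 1, μ(52) = 0, μ(53) = -1, μ(54) = 0, μ(55) = 1, μ(56) = 0, μ(57) = 1, μ(58) = 1, μ(59) = -1, μ(60) = 0, μ(61) = -1, μ(62) = 1, μ(63) = 0, μ(64) = 0, μ(65) = 1, μ(66) = -1, μ(67) = -1, μ(68) = 0, μ(69) = 1, μ(70) = -1, μ(71) = -1, μ(72) = 0, μ(73) = -1, μ(74) = 1, μ(75) = 0, μ(76) = 0, μ(77) = 1, μ(78) = -1, μ(79) = -1, μ(80) = 0, μ(81) = 0, μ(82) = 1, μ(83) = -1, μ(84) = 0, μ(85) = 1, μ(86) = 1, μ(87) = 1, μ(88) = 0, μ(89) = -1, μ(90) = 0, μ(91) = 1, μ(92) = 0, μ(93) = 1, μ(94) = 1, μ(95) = 1, μ(96) = 0, μ(97) = -1, μ(98) = 0, μ(99) = 0, μ(100) = 0, μ(101) = -1, μ(102) = -1, μ(103) = -1, μ(104) = 0, μ(105) = -1, μ(106) = 1, μ(107) = -1, μ(108) = 0, μ(109) = -1, μ(110) = -1, μ(111) = 1, μ(112) = 0, μ(113) = -1, μ(114) = -1, μ(115) = 1, μ(116) = 0, μ(117) = 0, μ(118) = 1, μ(119) = 1, μ(120) = 0, μ(121) = 0, μ(122) = 1, μ(123) = 1, μ(124) = 0, μ(125) = 0, μ(126) = 0, μ(127) = -1, μ(128) = 0, μ(129) = 1, μ(130) = -1, μ(131) = -1, μ(132) = 0, μ(133) = 1, μ(134) = 1, μ(135) = 0, μ(136) = 0, μ(137) = -1, μ(138) = -1, μ(139) = -1, μ(140) = 0, μ(141) = 1, μ(142) = 1, μ(143) = 1, μ(144) = 0, μ(145) = 1, μ(146) = 1, μ(147) = 0, μ(148) = 0, μ(149) = -1, μ(150) = 0, μ(151) = -1, μ(152) = 0, μ(153) = 0, μ(154) = -1, μ(155) = 1, μ(156) = 0, μ(157) = -1, μ(158) = 1, μ(159) = 1, μ(160) = 0, μ(161) = 1, μ(162) = 0, μ(163) = -1, μ(164) = 0, μ(165) = -1. Summing all 165 values: -1. (Mertens function M(x) = Σ_{n ≤ x} μ(n); on average M(x) should be small (PNT ⟺ M(x) = o(x)).)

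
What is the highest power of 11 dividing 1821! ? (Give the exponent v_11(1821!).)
v_11(1821!) = 181

Legendre's formula: v_p(n!) = Σ_{k ≥ 1} ⌊n / p^k⌋. For p = 11, n = 1821, the terms are:
  ⌊1821/11^1⌋ = ⌊1821/11⌋ = 165
  ⌊1821/11^2⌋ = ⌊1821/121⌋ = 15
  ⌊1821/11^3⌋ = ⌊1821/1331⌋ = 1
(the next term ⌊1821/11^4⌋ = 0, terminating the sum). Summing: v_11(1821!) = 165 + 15 + 1 = 181.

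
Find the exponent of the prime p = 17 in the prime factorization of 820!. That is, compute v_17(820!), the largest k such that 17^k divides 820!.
v_17(820!) = 50

Legendre's formula: v_p(n!) = Σ_{k ≥ 1} ⌊n / p^k⌋. For p = 17, n = 820, the terms are:
  ⌊820/17^1⌋ = ⌊820/17⌋ = 48
  ⌊820/17^2⌋ = ⌊820/289⌋ = 2
(the next term ⌊820/17^3⌋ = 0, terminating the sum). Summing: v_17(820!) = 48 + 2 = 50.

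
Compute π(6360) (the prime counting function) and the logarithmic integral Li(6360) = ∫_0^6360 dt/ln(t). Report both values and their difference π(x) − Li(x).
π(6360) = 828;  Li(6360) ≈ 841.66;  π(x) − Li(x) ≈ -13.66.

Direct count of primes ≤ 6360 gives π(6360) = 828. Numerical evaluation of the logarithmic integral gives Li(6360) ≈ 841.66. The difference π(x) − Li(x) ≈ -13.66 is typically negative for small/moderate x (Li(x) overestimates), though Littlewood's theorem shows this sign changes infinitely often.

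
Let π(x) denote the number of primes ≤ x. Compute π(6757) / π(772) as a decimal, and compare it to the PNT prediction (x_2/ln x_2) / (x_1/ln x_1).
π(6757)/π(772) = 869/136 ≈ 6.3897;  PNT prediction ≈ 6.5994.

π(772) = 136 and π(6757) = 869, so π(6757)/π(772) ≈ 6.3897. The PNT-predicted ratio is (6757/ln(6757)) / (772/ln(772)) ≈ 6.5994. The two agree to within a few percent, as expected.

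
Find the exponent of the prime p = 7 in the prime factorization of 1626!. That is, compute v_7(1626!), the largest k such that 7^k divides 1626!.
v_7(1626!) = 269

Legendre's formula: v_p(n!) = Σ_{k ≥ 1} ⌊n / p^k⌋. For p = 7, n = 1626, the terms are:
  ⌊1626/7^1⌋ = ⌊1626/7⌋ = 232
  ⌊1626/7^2⌋ = ⌊1626/49⌋ = 33
  ⌊1626/7^3⌋ = ⌊1626/343⌋ = 4
(the next term ⌊1626/7^4⌋ = 0, terminating the sum). Summing: v_7(1626!) = 232 + 33 + 4 = 269.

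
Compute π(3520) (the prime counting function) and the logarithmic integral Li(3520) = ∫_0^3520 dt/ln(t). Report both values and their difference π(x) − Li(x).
π(3520) = 491;  Li(3520) ≈ 507.05;  π(x) − Li(x) ≈ -16.05.

Direct count of primes ≤ 3520 gives π(3520) = 491. Numerical evaluation of the logarithmic integral gives Li(3520) ≈ 507.05. The difference π(x) − Li(x) ≈ -16.05 is typically negative for small/moderate x (Li(x) overestimates), though Littlewood's theorem shows this sign changes infinitely often.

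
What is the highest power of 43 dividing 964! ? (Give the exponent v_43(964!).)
v_43(964!) = 22

Legendre's formula: v_p(n!) = Σ_{k ≥ 1} ⌊n / p^k⌋. For p = 43, n = 964, the terms are:
  ⌊964/43^1⌋ = ⌊964/43⌋ = 22
(the next term ⌊964/43^2⌋ = 0, terminating the sum). Summing: v_43(964!) = 22 = 22.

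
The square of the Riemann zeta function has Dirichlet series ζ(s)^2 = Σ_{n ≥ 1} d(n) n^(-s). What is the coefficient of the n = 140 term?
d(140) = 12

ζ(s)^2 = (Σ 1/m^s)(Σ 1/k^s). The coefficient of 1/n^s in the product is the number of ordered pairs (m, k) with mk = n, which equals d(n). For n = 140, divisors are [1, 2, 4, 5, 7, 10, 14, 20, 28, 35, 70, 140], so d(140) = 12.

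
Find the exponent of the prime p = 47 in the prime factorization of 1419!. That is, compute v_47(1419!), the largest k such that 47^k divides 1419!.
v_47(1419!) = 30

Legendre's formula: v_p(n!) = Σ_{k ≥ 1} ⌊n / p^k⌋. For p = 47, n = 1419, the terms are:
  ⌊1419/47^1⌋ = ⌊1419/47⌋ = 30
(the next term ⌊1419/47^2⌋ = 0, terminating the sum). Summing: v_47(1419!) = 30 = 30.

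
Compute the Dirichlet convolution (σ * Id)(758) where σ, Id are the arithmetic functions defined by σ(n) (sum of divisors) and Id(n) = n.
(σ * Id)(758) = 3795

Divisors of 758: [1, 2, 379, 758]. For each d | 758:
  d = 1: σ(1) · Id(758/1) = 1 · 758 = 758
  d = 2: σ(2) · Id(758/2) = 3 · 379 = 1137
  d = 379: σ(379) · Id(758/379) = 380 · 2 = 760
  d = 758: σ(758) · Id(758/758) = 1140 · 1 = 1140
Summing: (σ * Id)(758) = 758 + 1137 + 760 + 1140 = 3795.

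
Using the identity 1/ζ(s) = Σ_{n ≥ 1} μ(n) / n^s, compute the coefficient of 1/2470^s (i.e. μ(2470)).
μ(2470) = 1

Factor n = 2470 = 2 · 5 · 13 · 19. μ(n) = 0 if any exponent ≥ 2 (not squarefree); otherwise μ(n) = (−1)^{ω(n)} where ω(n) is the number of distinct prime factors. Applying: μ(2470) = 1.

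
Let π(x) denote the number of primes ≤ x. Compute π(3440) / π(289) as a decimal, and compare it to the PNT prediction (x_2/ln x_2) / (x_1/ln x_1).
π(3440)/π(289) = 481/61 ≈ 7.8852;  PNT prediction ≈ 8.2827.

π(289) = 61 and π(3440) = 481, so π(3440)/π(289) ≈ 7.8852. The PNT-predicted ratio is (3440/ln(3440)) / (289/ln(289)) ≈ 8.2827. The two agree to within a few percent, as expected.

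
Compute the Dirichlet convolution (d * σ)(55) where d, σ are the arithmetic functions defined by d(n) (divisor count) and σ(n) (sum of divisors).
(d * σ)(55) = 112

Divisors of 55: [1, 5, 11, 55]. For each d | 55:
  d = 1: d(1) · σ(55/1) = 1 · 72 = 72
  d = 5: d(5) · σ(55/5) = 2 · 12 = 24
  d = 11: d(11) · σ(55/11) = 2 · 6 = 12
  d = 55: d(55) · σ(55/55) = 4 · 1 = 4
Summing: (d * σ)(55) = 72 + 24 + 12 + 4 = 112.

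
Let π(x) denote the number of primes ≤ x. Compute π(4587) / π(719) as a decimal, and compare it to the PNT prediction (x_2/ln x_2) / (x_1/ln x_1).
π(4587)/π(719) = 620/128 ≈ 4.8438;  PNT prediction ≈ 4.9774.

π(719) = 128 and π(4587) = 620, so π(4587)/π(719) ≈ 4.8438. The PNT-predicted ratio is (4587/ln(4587)) / (719/ln(719)) ≈ 4.9774. The two agree to within a few percent, as expected.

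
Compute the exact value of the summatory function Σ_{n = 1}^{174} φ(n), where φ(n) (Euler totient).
Σ_{n ≤ 174} φ(n) = 9250

Compute φ(n) for each 1 ≤ n ≤ 174: φ(1) = 1, φ(2) = 1, φ(3) = 2, φ(4) = 2, φ(5) = 4, φ(6) = 2, φ(7) = 6, φ(8) = 4, φ(9) = 6, φ(10) = 4, φ(11) = 10, φ(12) = 4, φ(13) = 12, φ(14) = 6, φ(15) = 8, φ(16) = 8, φ(17) = 16, φ(18) = 6, φ(19) = 18, φ(20) = 8, φ(21) = 12, φ(22) = 10, φ(23) = 22, φ(24) = 8, φ(25) = 20, φ(26) = 12, φ(27) = 18, φ(28) = 12, φ(29) = 28, φ(30) = 8, φ(31) = 30, φ(32) = 16, φ(33) = 20, φ(34) = 16, φ(35) = 24, φ(36) = 12, φ(37) = 36, φ(38) = 18, φ(39) = 24, φ(40) = 16, φ(41) = 40, φ(42) = 12, φ(43) = 42, φ(44) = 20, φ(45) = 24, φ(46) = 22, φ(47) = 46, φ(48) = 16, φ(49) = 42, φ(50) = 20, φ(51) = 32, φ(52) = 24, φ(53) = 52, φ(54) = 18, φ(55) = 40, φ(56) = 24, φ(57) = 36, φ(58) = 28, φ(59) = 58, φ(60) = 16, φ(61) = 60, φ(62) = 30, φ(63) = 36, φ(64) = 32, φ(65) = 48, φ(66) = 20, φ(67) = 66, φ(68) = 32, φ(69) = 44, φ(70) = 24, φ(71) = 70, φ(72) = 24, φ(73) = 72, φ(74) = 36, φ(75) = 40, φ(76) = 36, φ(77) = 60, φ(78) = 24, φ(79) = 78, φ(80) = 32, φ(81) = 54, φ(82) = 40, φ(83) = 82, φ(84) = 24, φ(85) = 64, φ(86) = 42, φ(87) = 56, φ(88) = 40, φ(89) = 88, φ(90) = 24, φ(91) = 72, φ(92) = 44, φ(93) = 60, φ(94) = 46, φ(95) = 72, φ(96) = 32, φ(97) = 96, φ(98) = 42, φ(99) = 60, φ(100) = 40, φ(101) = 100, φ(102) = 32, φ(103) = 102, φ(104) = 48, φ(105) = 48, φ(106) = 52, φ(107) = 106, φ(108) = 36, φ(109) = 108, φ(110) = 40, φ(111) = 72, φ(112) = 48, φ(113) = 112, φ(114) = 36, φ(115) = 88, φ(116) = 56, φ(117) = 72, φ(118) = 58, φ(119) = 96, φ(120) = 32, φ(121) = 110, φ(122) = 60, φ(123) = 80, φ(124) = 60, φ(125) = 100, φ(126) = 36, φ(127) = 126, φ(128) = 64, φ(129) = 84, φ(130) = 48, φ(131) = 130, φ(132) = 40, φ(133) = 108, φ(134) = 66, φ(135) = 72, φ(136) = 64, φ(137) = 136, φ(138) = 44, φ(139) = 138, φ(140) = 48, φ(141) = 92, φ(142) = 70, φ(143) = 120, φ(144) = 48, φ(145) = 112, φ(146) = 72, φ(147) = 84, φ(148) = 72, φ(149) = 148, φ(150) = 40, φ(151) = 150, φ(152) = 72, φ(153) = 96, φ(154) = 60, φ(155) = 120, φ(156) = 48, φ(157) = 156, φ(158) = 78, φ(159) = 104, φ(160) = 64, φ(161) = 132, φ(162) = 54, φ(163) = 162, φ(164) = 80, φ(165) = 80, φ(166) = 82, φ(167) = 166, φ(168) = 48, φ(169) = 156, φ(170) = 64, φ(171) = 108, φ(172) = 84, φ(173) = 172, φ(174) = 56. Summing all 174 values: 9250. (Average order: Σ_{n ≤ x} φ(n) ~ (3/π²) x². For x = 174, (3/π²)·174² ≈ 9202.80.)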